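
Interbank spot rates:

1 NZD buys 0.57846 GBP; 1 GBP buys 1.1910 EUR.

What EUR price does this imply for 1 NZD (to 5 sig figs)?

NZD/EUR = 0.68895

1 NZD × 0.57846 = 0.57846 GBP
0.57846 GBP × 1.1910 = 0.688946 EUR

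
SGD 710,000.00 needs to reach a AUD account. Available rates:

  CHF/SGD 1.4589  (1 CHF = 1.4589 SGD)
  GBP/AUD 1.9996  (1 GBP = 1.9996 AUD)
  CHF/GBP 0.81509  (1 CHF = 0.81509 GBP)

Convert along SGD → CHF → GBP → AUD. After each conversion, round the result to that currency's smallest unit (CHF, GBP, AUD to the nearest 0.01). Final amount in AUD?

AUD 793,197.83

SGD 710,000.00 ÷ 1.4589 = CHF 486,668.04
CHF 486,668.04 × 0.81509 = GBP 396,678.25
GBP 396,678.25 × 1.9996 = AUD 793,197.83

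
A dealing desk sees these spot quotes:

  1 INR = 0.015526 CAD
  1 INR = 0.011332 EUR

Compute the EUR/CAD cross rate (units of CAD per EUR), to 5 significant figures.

1 EUR ÷ 0.011332 = 88.2457 INR
88.2457 INR × 0.015526 = 1.3701 CAD

EUR/CAD = 1.3701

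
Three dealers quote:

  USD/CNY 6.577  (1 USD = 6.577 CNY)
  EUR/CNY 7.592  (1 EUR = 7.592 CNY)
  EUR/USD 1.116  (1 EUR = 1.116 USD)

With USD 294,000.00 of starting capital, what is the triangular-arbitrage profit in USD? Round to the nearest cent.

Profit: USD 10,096.55

Profitable loop is USD → EUR → CNY → USD:
USD 294,000.00 ÷ 1.116 = EUR 263,440.86
EUR 263,440.86 × 7.592 = CNY 2,000,043.01
CNY 2,000,043.01 ÷ 6.577 = USD 304,096.55
Profit = USD 304,096.55 − USD 294,000.00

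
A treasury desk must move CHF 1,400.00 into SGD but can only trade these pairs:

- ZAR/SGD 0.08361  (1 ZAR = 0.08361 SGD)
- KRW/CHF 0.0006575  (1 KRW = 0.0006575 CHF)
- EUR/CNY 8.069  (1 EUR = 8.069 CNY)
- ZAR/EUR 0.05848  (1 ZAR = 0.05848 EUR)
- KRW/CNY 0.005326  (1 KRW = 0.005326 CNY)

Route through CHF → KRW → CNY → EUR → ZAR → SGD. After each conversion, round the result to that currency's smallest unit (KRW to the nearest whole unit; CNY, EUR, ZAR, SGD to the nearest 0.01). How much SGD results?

CHF 1,400.00 ÷ 0.0006575 = KRW 2,129,278
KRW 2,129,278 × 0.005326 = CNY 11,340.53
CNY 11,340.53 ÷ 8.069 = EUR 1,405.44
EUR 1,405.44 ÷ 0.05848 = ZAR 24,032.83
ZAR 24,032.83 × 0.08361 = SGD 2,009.38

SGD 2,009.38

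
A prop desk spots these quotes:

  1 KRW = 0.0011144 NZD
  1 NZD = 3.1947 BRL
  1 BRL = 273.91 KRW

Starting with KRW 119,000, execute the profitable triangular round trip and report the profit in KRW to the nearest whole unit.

Profitable loop is KRW → BRL → NZD → KRW:
KRW 119,000 ÷ 273.91 = BRL 434.45
BRL 434.45 ÷ 3.1947 = NZD 135.99
NZD 135.99 ÷ 0.0011144 = KRW 122,030
Profit = KRW 122,030 − KRW 119,000

Profit: KRW 3,030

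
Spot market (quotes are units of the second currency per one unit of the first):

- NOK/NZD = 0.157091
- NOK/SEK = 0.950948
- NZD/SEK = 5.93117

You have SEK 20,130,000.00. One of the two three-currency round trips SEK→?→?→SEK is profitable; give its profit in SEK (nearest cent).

Profit: SEK 415,128.78

Profitable loop is SEK → NZD → NOK → SEK:
SEK 20,130,000.00 ÷ 5.93117 = NZD 3,393,934.08
NZD 3,393,934.08 ÷ 0.157091 = NOK 21,604,891.94
NOK 21,604,891.94 × 0.950948 = SEK 20,545,128.78
Profit = SEK 20,545,128.78 − SEK 20,130,000.00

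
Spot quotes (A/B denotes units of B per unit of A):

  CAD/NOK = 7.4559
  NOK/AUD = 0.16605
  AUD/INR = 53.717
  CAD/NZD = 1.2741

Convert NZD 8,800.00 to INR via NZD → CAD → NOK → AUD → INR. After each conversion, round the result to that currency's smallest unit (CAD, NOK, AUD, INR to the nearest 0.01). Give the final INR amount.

NZD 8,800.00 ÷ 1.2741 = CAD 6,906.84
CAD 6,906.84 × 7.4559 = NOK 51,496.71
NOK 51,496.71 × 0.16605 = AUD 8,551.03
AUD 8,551.03 × 53.717 = INR 459,335.68

INR 459,335.68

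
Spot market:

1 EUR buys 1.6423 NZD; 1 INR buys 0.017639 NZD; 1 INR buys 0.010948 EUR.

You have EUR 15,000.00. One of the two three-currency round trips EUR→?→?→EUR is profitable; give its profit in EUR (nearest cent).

Profitable loop is EUR → NZD → INR → EUR:
EUR 15,000.00 × 1.6423 = NZD 24,634.50
NZD 24,634.50 ÷ 0.017639 = INR 1,396,592.78
INR 1,396,592.78 × 0.010948 = EUR 15,289.90
Profit = EUR 15,289.90 − EUR 15,000.00

Profit: EUR 289.90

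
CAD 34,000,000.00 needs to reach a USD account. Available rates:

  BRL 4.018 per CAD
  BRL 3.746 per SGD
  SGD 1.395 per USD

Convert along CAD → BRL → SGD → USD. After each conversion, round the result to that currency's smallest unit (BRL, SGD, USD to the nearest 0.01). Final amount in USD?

USD 26,142,485.08

CAD 34,000,000.00 × 4.018 = BRL 136,612,000.00
BRL 136,612,000.00 ÷ 3.746 = SGD 36,468,766.68
SGD 36,468,766.68 ÷ 1.395 = USD 26,142,485.08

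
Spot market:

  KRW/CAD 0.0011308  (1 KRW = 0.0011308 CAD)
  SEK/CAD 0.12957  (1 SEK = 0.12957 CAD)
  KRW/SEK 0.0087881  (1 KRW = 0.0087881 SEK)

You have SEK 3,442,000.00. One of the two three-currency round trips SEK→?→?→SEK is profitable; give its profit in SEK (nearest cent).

Profit: SEK 23,967.73

Profitable loop is SEK → CAD → KRW → SEK:
SEK 3,442,000.00 × 0.12957 = CAD 445,979.94
CAD 445,979.94 ÷ 0.0011308 = KRW 394,393,297
KRW 394,393,297 × 0.0087881 = SEK 3,465,967.73
Profit = SEK 3,465,967.73 − SEK 3,442,000.00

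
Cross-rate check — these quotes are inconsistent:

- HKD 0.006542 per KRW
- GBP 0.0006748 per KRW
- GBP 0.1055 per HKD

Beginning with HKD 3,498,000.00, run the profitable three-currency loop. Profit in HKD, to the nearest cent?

Profit: HKD 79,731.38

Profitable loop is HKD → GBP → KRW → HKD:
HKD 3,498,000.00 × 0.1055 = GBP 369,039.00
GBP 369,039.00 ÷ 0.0006748 = KRW 546,886,485
KRW 546,886,485 × 0.006542 = HKD 3,577,731.38
Profit = HKD 3,577,731.38 − HKD 3,498,000.00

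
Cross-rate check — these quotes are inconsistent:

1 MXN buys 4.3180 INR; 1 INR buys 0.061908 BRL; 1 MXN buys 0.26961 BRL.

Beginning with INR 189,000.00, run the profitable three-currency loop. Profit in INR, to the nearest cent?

Profitable loop is INR → MXN → BRL → INR:
INR 189,000.00 ÷ 4.3180 = MXN 43,770.26
MXN 43,770.26 × 0.26961 = BRL 11,800.90
BRL 11,800.90 ÷ 0.061908 = INR 190,619.97
Profit = INR 190,619.97 − INR 189,000.00

Profit: INR 1,619.97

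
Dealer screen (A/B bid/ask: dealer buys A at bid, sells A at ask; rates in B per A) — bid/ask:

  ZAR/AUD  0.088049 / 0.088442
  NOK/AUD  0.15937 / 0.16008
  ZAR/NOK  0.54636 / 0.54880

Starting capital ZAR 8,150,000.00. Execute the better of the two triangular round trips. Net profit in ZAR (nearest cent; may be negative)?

Net profit: ZAR 18,284.55

Best loop ZAR → AUD → NOK → ZAR:
ZAR 8,150,000.00 × 0.088049 (sell ZAR at bid) = AUD 717,599.35
AUD 717,599.35 ÷ 0.16008 (buy NOK at ask) = NOK 4,482,754.56
NOK 4,482,754.56 ÷ 0.54880 (buy ZAR at ask) = ZAR 8,168,284.55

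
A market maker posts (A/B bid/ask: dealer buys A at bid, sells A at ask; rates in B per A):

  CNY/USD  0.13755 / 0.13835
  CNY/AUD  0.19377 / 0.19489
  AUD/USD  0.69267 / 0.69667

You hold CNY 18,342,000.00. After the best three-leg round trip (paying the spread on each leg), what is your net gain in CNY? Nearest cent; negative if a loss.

Net profit: CNY 239,921.41

Best loop CNY → USD → AUD → CNY:
CNY 18,342,000.00 × 0.13755 (sell CNY at bid) = USD 2,522,942.10
USD 2,522,942.10 ÷ 0.69667 (buy AUD at ask) = AUD 3,621,430.66
AUD 3,621,430.66 ÷ 0.19489 (buy CNY at ask) = CNY 18,581,921.41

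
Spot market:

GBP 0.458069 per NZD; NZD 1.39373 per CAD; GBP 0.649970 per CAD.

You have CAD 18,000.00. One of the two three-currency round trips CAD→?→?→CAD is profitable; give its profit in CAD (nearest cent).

Profitable loop is CAD → GBP → NZD → CAD:
CAD 18,000.00 × 0.649970 = GBP 11,699.46
GBP 11,699.46 ÷ 0.458069 = NZD 25,540.82
NZD 25,540.82 ÷ 1.39373 = CAD 18,325.52
Profit = CAD 18,325.52 − CAD 18,000.00

Profit: CAD 325.52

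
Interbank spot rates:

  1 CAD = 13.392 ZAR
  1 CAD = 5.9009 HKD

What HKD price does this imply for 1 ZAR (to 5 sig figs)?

ZAR/HKD = 0.44063

1 ZAR ÷ 13.392 = 0.0746714 CAD
0.0746714 CAD × 5.9009 = 0.440629 HKD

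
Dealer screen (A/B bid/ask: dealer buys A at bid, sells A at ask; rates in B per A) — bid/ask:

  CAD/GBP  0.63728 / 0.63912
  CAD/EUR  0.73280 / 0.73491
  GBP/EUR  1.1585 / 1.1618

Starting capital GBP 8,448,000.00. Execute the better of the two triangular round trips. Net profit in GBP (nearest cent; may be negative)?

Best loop GBP → EUR → CAD → GBP:
GBP 8,448,000.00 × 1.1585 (sell GBP at bid) = EUR 9,787,008.00
EUR 9,787,008.00 ÷ 0.73491 (buy CAD at ask) = CAD 13,317,287.83
CAD 13,317,287.83 × 0.63728 (sell CAD at bid) = GBP 8,486,841.19

Net profit: GBP 38,841.19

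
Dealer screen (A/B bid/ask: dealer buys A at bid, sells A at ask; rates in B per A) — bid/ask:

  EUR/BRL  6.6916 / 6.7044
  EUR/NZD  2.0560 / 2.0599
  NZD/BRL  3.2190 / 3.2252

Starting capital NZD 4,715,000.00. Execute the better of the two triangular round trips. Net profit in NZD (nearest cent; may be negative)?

Best loop NZD → EUR → BRL → NZD:
NZD 4,715,000.00 ÷ 2.0599 (buy EUR at ask) = EUR 2,288,946.07
EUR 2,288,946.07 × 6.6916 (sell EUR at bid) = BRL 15,316,711.49
BRL 15,316,711.49 ÷ 3.2252 (buy NZD at ask) = NZD 4,749,073.39

Net profit: NZD 34,073.39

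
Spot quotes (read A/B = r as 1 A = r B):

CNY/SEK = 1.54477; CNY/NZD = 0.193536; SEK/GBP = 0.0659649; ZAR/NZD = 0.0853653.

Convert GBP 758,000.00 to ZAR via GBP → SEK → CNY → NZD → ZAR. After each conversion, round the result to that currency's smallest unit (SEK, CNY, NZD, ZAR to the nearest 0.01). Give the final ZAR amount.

GBP 758,000.00 ÷ 0.0659649 = SEK 11,490,959.59
SEK 11,490,959.59 ÷ 1.54477 = CNY 7,438,621.67
CNY 7,438,621.67 × 0.193536 = NZD 1,439,641.08
NZD 1,439,641.08 ÷ 0.0853653 = ZAR 16,864,476.32

ZAR 16,864,476.32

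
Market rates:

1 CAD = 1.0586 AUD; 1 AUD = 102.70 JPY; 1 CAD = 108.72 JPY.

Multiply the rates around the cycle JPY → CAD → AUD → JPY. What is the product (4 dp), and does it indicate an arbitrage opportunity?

1.0000 (no arbitrage)

Around JPY → CAD → AUD → JPY: 1 ÷ 108.72 × 1.0586 × 102.70 = 0.999984
Product ≈ 1 (deviation 0.002%, within rounding noise).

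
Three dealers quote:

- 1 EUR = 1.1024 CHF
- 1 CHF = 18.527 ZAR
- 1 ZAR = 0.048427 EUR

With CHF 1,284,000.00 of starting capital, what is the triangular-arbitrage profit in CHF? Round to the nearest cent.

Profitable loop is CHF → EUR → ZAR → CHF:
CHF 1,284,000.00 ÷ 1.1024 = EUR 1,164,731.49
EUR 1,164,731.49 ÷ 0.048427 = ZAR 24,051,283.27
ZAR 24,051,283.27 ÷ 18.527 = CHF 1,298,174.73
Profit = CHF 1,298,174.73 − CHF 1,284,000.00

Profit: CHF 14,174.73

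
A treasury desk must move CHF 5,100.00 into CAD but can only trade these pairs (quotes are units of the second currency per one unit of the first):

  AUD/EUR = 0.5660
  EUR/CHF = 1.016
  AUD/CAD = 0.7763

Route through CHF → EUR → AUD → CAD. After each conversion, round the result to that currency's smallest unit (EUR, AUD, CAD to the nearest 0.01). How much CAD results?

CAD 6,884.78

CHF 5,100.00 ÷ 1.016 = EUR 5,019.69
EUR 5,019.69 ÷ 0.5660 = AUD 8,868.71
AUD 8,868.71 × 0.7763 = CAD 6,884.78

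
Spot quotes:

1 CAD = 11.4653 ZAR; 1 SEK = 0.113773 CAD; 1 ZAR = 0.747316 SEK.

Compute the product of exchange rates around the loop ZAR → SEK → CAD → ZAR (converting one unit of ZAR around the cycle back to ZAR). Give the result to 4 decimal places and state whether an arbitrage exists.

0.9748 (arbitrage exists)

Around ZAR → SEK → CAD → ZAR: 1 × 0.747316 × 0.113773 × 11.4653 = 0.974830
Product < 1; profitable direction is ZAR → CAD → SEK → ZAR.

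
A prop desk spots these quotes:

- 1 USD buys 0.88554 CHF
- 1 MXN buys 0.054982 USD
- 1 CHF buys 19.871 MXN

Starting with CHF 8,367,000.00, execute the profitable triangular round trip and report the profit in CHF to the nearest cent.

Profitable loop is CHF → USD → MXN → CHF:
CHF 8,367,000.00 ÷ 0.88554 = USD 9,448,472.12
USD 9,448,472.12 ÷ 0.054982 = MXN 171,846,642.88
MXN 171,846,642.88 ÷ 19.871 = CHF 8,648,112.47
Profit = CHF 8,648,112.47 − CHF 8,367,000.00

Profit: CHF 281,112.47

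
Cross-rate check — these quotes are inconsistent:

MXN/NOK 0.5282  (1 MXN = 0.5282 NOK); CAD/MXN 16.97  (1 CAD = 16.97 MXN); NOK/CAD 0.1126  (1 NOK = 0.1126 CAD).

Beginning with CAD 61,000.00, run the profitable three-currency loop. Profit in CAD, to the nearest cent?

Profitable loop is CAD → MXN → NOK → CAD:
CAD 61,000.00 × 16.97 = MXN 1,035,170.00
MXN 1,035,170.00 × 0.5282 = NOK 546,776.79
NOK 546,776.79 × 0.1126 = CAD 61,567.07
Profit = CAD 61,567.07 − CAD 61,000.00

Profit: CAD 567.07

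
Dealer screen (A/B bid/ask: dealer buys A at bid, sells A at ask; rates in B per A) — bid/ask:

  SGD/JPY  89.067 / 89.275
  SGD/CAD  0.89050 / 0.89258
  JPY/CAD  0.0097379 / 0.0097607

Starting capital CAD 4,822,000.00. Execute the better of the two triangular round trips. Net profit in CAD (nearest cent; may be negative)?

Net profit: CAD 105,768.60

Best loop CAD → JPY → SGD → CAD:
CAD 4,822,000.00 ÷ 0.0097607 (buy JPY at ask) = JPY 494,021,945
JPY 494,021,945 ÷ 89.275 (buy SGD at ask) = SGD 5,533,709.83
SGD 5,533,709.83 × 0.89050 (sell SGD at bid) = CAD 4,927,768.60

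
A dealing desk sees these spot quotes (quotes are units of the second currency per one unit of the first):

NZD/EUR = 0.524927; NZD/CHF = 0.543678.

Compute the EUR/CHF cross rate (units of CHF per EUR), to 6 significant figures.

EUR/CHF = 1.03572

1 EUR ÷ 0.524927 = 1.90503 NZD
1.90503 NZD × 0.543678 = 1.03572 CHF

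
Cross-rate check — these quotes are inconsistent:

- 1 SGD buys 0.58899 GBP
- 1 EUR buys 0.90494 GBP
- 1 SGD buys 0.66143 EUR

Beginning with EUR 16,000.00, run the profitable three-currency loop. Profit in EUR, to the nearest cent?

Profit: EUR 259.82

Profitable loop is EUR → GBP → SGD → EUR:
EUR 16,000.00 × 0.90494 = GBP 14,479.04
GBP 14,479.04 ÷ 0.58899 = SGD 24,582.83
SGD 24,582.83 × 0.66143 = EUR 16,259.82
Profit = EUR 16,259.82 − EUR 16,000.00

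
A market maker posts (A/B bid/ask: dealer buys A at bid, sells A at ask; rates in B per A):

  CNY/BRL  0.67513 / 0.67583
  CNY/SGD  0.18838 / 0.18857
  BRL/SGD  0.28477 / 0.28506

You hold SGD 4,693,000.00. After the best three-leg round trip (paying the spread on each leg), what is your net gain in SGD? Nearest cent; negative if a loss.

Best loop SGD → CNY → BRL → SGD:
SGD 4,693,000.00 ÷ 0.18857 (buy CNY at ask) = CNY 24,887,309.75
CNY 24,887,309.75 × 0.67513 (sell CNY at bid) = BRL 16,802,169.43
BRL 16,802,169.43 × 0.28477 (sell BRL at bid) = SGD 4,784,753.79

Net profit: SGD 91,753.79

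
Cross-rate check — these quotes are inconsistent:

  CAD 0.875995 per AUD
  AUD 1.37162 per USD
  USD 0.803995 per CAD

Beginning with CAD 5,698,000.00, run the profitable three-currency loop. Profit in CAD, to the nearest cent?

Profitable loop is CAD → AUD → USD → CAD:
CAD 5,698,000.00 ÷ 0.875995 = AUD 6,504,603.34
AUD 6,504,603.34 ÷ 1.37162 = USD 4,742,277.99
USD 4,742,277.99 ÷ 0.803995 = CAD 5,898,392.39
Profit = CAD 5,898,392.39 − CAD 5,698,000.00

Profit: CAD 200,392.39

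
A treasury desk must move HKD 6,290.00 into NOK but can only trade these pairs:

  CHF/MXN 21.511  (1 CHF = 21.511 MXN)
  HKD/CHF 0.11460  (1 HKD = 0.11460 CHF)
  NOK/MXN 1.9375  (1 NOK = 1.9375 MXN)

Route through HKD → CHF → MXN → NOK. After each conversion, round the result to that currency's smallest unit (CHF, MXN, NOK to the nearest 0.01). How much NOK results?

NOK 8,002.98

HKD 6,290.00 × 0.11460 = CHF 720.83
CHF 720.83 × 21.511 = MXN 15,505.77
MXN 15,505.77 ÷ 1.9375 = NOK 8,002.98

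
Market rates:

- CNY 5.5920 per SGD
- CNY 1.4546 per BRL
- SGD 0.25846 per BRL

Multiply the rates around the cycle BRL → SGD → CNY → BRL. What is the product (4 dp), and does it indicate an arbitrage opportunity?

Around BRL → SGD → CNY → BRL: 1 × 0.25846 × 5.5920 ÷ 1.4546 = 0.993612
Product < 1; profitable direction is BRL → CNY → SGD → BRL.

0.9936 (arbitrage exists)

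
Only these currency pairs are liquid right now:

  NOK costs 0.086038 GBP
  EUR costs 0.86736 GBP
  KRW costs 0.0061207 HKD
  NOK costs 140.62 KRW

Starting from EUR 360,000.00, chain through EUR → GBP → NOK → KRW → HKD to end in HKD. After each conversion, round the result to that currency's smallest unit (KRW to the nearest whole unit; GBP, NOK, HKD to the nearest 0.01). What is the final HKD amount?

EUR 360,000.00 × 0.86736 = GBP 312,249.60
GBP 312,249.60 ÷ 0.086038 = NOK 3,629,205.70
NOK 3,629,205.70 × 140.62 = KRW 510,338,906
KRW 510,338,906 × 0.0061207 = HKD 3,123,631.34

HKD 3,123,631.34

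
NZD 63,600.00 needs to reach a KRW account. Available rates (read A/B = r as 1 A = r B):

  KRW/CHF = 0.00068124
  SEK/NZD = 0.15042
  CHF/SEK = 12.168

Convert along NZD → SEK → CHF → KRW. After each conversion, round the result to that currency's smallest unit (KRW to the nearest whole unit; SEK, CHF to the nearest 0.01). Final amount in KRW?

KRW 51,007,281

NZD 63,600.00 ÷ 0.15042 = SEK 422,816.11
SEK 422,816.11 ÷ 12.168 = CHF 34,748.20
CHF 34,748.20 ÷ 0.00068124 = KRW 51,007,281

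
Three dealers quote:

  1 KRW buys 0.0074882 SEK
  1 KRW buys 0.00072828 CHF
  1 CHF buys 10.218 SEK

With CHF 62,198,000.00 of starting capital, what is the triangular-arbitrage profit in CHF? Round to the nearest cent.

Profitable loop is CHF → KRW → SEK → CHF:
CHF 62,198,000.00 ÷ 0.00072828 = KRW 85,403,965,508
KRW 85,403,965,508 × 0.0074882 = SEK 639,521,974.52
SEK 639,521,974.52 ÷ 10.218 = CHF 62,587,783.77
Profit = CHF 62,587,783.77 − CHF 62,198,000.00

Profit: CHF 389,783.77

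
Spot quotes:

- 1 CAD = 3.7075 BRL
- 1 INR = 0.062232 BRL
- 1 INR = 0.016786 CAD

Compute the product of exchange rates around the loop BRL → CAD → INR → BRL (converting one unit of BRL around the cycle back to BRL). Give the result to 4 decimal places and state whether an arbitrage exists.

1.0000 (no arbitrage)

Around BRL → CAD → INR → BRL: 1 ÷ 3.7075 ÷ 0.016786 × 0.062232 = 0.999966
Product ≈ 1 (deviation 0.003%, within rounding noise).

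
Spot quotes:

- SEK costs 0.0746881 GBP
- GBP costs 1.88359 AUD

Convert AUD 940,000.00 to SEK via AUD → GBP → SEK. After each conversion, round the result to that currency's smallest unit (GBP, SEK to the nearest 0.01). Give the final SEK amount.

AUD 940,000.00 ÷ 1.88359 = GBP 499,047.03
GBP 499,047.03 ÷ 0.0746881 = SEK 6,681,747.56

SEK 6,681,747.56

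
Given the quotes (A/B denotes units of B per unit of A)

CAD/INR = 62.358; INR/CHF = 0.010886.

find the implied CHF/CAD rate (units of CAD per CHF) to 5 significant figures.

CHF/CAD = 1.4731

1 CHF ÷ 0.010886 = 91.8611 INR
91.8611 INR ÷ 62.358 = 1.47312 CAD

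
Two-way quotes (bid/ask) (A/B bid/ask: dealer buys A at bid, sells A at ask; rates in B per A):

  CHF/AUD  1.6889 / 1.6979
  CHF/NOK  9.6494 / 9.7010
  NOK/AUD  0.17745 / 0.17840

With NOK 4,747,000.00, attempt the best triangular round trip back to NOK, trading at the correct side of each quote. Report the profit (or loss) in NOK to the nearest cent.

Best loop NOK → AUD → CHF → NOK:
NOK 4,747,000.00 × 0.17745 (sell NOK at bid) = AUD 842,355.15
AUD 842,355.15 ÷ 1.6979 (buy CHF at ask) = CHF 496,115.88
CHF 496,115.88 × 9.6494 (sell CHF at bid) = NOK 4,787,220.56

Net profit: NOK 40,220.56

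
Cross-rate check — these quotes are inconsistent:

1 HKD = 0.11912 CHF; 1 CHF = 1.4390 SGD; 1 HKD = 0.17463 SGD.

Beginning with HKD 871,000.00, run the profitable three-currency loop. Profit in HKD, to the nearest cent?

Profitable loop is HKD → SGD → CHF → HKD:
HKD 871,000.00 × 0.17463 = SGD 152,102.73
SGD 152,102.73 ÷ 1.4390 = CHF 105,700.30
CHF 105,700.30 ÷ 0.11912 = HKD 887,343.01
Profit = HKD 887,343.01 − HKD 871,000.00

Profit: HKD 16,343.01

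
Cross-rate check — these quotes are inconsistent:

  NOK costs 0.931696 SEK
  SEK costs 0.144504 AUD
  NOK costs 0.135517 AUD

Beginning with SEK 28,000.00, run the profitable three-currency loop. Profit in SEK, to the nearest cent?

Profitable loop is SEK → NOK → AUD → SEK:
SEK 28,000.00 ÷ 0.931696 = NOK 30,052.72
NOK 30,052.72 × 0.135517 = AUD 4,072.65
AUD 4,072.65 ÷ 0.144504 = SEK 28,183.68
Profit = SEK 28,183.68 − SEK 28,000.00

Profit: SEK 183.68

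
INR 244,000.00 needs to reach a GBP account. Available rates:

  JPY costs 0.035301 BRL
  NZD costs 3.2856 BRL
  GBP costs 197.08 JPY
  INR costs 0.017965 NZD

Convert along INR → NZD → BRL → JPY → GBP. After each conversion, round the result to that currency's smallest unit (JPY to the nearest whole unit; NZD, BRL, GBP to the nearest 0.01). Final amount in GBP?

GBP 2,070.15

INR 244,000.00 × 0.017965 = NZD 4,383.46
NZD 4,383.46 × 3.2856 = BRL 14,402.30
BRL 14,402.30 ÷ 0.035301 = JPY 407,986
JPY 407,986 ÷ 197.08 = GBP 2,070.15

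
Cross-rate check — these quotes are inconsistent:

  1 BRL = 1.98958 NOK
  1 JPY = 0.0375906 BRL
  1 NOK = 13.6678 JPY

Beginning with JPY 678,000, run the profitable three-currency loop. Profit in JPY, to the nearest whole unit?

Profit: JPY 15,057

Profitable loop is JPY → BRL → NOK → JPY:
JPY 678,000 × 0.0375906 = BRL 25,486.43
BRL 25,486.43 × 1.98958 = NOK 50,707.29
NOK 50,707.29 × 13.6678 = JPY 693,057
Profit = JPY 693,057 − JPY 678,000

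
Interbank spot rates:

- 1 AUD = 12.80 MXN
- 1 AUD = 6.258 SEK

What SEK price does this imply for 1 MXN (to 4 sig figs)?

1 MXN ÷ 12.80 = 0.078125 AUD
0.078125 AUD × 6.258 = 0.488906 SEK

MXN/SEK = 0.4889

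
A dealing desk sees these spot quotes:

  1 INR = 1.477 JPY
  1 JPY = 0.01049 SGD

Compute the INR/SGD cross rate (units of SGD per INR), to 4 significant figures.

INR/SGD = 0.01549

1 INR × 1.477 = 1.477 JPY
1.477 JPY × 0.01049 = 0.0154937 SGD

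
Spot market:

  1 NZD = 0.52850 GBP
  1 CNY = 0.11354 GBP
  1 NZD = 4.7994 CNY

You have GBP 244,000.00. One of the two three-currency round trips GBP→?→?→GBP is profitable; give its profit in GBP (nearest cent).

Profitable loop is GBP → NZD → CNY → GBP:
GBP 244,000.00 ÷ 0.52850 = NZD 461,684.01
NZD 461,684.01 × 4.7994 = CNY 2,215,806.24
CNY 2,215,806.24 × 0.11354 = GBP 251,582.64
Profit = GBP 251,582.64 − GBP 244,000.00

Profit: GBP 7,582.64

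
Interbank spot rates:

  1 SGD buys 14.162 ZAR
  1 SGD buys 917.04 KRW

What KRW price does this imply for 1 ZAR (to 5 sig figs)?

1 ZAR ÷ 14.162 = 0.0706115 SGD
0.0706115 SGD × 917.04 = 64.7536 KRW

ZAR/KRW = 64.754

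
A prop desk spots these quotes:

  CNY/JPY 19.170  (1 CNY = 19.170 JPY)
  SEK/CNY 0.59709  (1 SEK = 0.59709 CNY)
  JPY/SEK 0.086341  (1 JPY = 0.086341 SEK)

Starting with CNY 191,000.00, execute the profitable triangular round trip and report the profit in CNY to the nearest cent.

Profitable loop is CNY → SEK → JPY → CNY:
CNY 191,000.00 ÷ 0.59709 = SEK 319,884.77
SEK 319,884.77 ÷ 0.086341 = JPY 3,704,900
JPY 3,704,900 ÷ 19.170 = CNY 193,265.52
Profit = CNY 193,265.52 − CNY 191,000.00

Profit: CNY 2,265.52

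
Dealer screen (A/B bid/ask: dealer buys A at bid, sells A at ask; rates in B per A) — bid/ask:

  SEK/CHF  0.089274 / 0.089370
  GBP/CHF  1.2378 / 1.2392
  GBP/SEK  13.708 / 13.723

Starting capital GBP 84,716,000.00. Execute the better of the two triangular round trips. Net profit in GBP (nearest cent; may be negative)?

Net profit: GBP 785,768.71

Best loop GBP → CHF → SEK → GBP:
GBP 84,716,000.00 × 1.2378 (sell GBP at bid) = CHF 104,861,464.80
CHF 104,861,464.80 ÷ 0.089370 (buy SEK at ask) = SEK 1,173,340,772.07
SEK 1,173,340,772.07 ÷ 13.723 (buy GBP at ask) = GBP 85,501,768.71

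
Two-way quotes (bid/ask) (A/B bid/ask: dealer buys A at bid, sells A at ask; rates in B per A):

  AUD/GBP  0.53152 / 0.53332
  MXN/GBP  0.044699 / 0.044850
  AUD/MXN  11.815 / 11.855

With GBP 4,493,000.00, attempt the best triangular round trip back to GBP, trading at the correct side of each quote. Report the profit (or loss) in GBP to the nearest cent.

Best loop GBP → MXN → AUD → GBP:
GBP 4,493,000.00 ÷ 0.044850 (buy MXN at ask) = MXN 100,178,372.35
MXN 100,178,372.35 ÷ 11.855 (buy AUD at ask) = AUD 8,450,305.55
AUD 8,450,305.55 × 0.53152 (sell AUD at bid) = GBP 4,491,506.41

Net result: GBP -1,493.59 (no profitable arbitrage after spreads)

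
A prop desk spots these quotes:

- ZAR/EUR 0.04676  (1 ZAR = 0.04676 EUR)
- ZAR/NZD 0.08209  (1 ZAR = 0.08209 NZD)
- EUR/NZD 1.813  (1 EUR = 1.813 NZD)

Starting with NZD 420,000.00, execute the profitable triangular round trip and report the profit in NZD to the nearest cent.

Profit: NZD 13,741.86

Profitable loop is NZD → ZAR → EUR → NZD:
NZD 420,000.00 ÷ 0.08209 = ZAR 5,116,335.73
ZAR 5,116,335.73 × 0.04676 = EUR 239,239.86
EUR 239,239.86 × 1.813 = NZD 433,741.86
Profit = NZD 433,741.86 − NZD 420,000.00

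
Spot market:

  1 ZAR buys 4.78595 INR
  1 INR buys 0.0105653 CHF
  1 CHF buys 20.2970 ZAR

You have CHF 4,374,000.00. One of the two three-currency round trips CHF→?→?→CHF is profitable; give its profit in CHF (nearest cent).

Profitable loop is CHF → ZAR → INR → CHF:
CHF 4,374,000.00 × 20.2970 = ZAR 88,779,078.00
ZAR 88,779,078.00 × 4.78595 = INR 424,892,228.35
INR 424,892,228.35 × 0.0105653 = CHF 4,489,113.86
Profit = CHF 4,489,113.86 − CHF 4,374,000.00

Profit: CHF 115,113.86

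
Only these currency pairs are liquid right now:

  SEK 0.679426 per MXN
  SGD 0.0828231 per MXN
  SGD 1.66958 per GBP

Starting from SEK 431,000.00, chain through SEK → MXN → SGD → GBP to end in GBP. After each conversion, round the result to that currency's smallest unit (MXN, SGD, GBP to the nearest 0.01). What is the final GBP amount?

GBP 31,468.74

SEK 431,000.00 ÷ 0.679426 = MXN 634,359.00
MXN 634,359.00 × 0.0828231 = SGD 52,539.58
SGD 52,539.58 ÷ 1.66958 = GBP 31,468.74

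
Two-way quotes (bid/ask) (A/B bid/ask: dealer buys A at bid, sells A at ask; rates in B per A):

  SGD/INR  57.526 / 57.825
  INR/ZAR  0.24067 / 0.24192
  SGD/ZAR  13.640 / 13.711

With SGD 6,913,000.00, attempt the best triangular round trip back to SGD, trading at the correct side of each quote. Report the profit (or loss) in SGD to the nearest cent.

Best loop SGD → INR → ZAR → SGD:
SGD 6,913,000.00 × 57.526 (sell SGD at bid) = INR 397,677,238.00
INR 397,677,238.00 × 0.24067 (sell INR at bid) = ZAR 95,708,980.87
ZAR 95,708,980.87 ÷ 13.711 (buy SGD at ask) = SGD 6,980,452.26

Net profit: SGD 67,452.26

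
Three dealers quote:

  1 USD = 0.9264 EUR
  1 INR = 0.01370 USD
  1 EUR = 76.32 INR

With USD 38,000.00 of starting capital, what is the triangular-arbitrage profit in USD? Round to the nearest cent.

Profit: USD 1,230.71

Profitable loop is USD → INR → EUR → USD:
USD 38,000.00 ÷ 0.01370 = INR 2,773,722.63
INR 2,773,722.63 ÷ 76.32 = EUR 36,343.33
EUR 36,343.33 ÷ 0.9264 = USD 39,230.71
Profit = USD 39,230.71 − USD 38,000.00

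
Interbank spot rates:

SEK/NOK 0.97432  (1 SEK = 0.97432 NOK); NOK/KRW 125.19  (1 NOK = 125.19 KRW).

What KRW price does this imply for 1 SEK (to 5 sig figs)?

SEK/KRW = 121.98

1 SEK × 0.97432 = 0.97432 NOK
0.97432 NOK × 125.19 = 121.975 KRW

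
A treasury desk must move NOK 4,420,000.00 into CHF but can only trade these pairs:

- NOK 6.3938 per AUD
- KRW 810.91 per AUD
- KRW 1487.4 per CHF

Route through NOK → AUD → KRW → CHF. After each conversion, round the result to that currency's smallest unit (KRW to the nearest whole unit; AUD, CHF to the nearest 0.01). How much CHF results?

CHF 376,884.35

NOK 4,420,000.00 ÷ 6.3938 = AUD 691,294.69
AUD 691,294.69 × 810.91 = KRW 560,577,777
KRW 560,577,777 ÷ 1487.4 = CHF 376,884.35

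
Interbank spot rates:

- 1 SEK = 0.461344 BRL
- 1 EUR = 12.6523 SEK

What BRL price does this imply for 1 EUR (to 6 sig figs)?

1 EUR × 12.6523 = 12.6523 SEK
12.6523 SEK × 0.461344 = 5.83706 BRL

EUR/BRL = 5.83706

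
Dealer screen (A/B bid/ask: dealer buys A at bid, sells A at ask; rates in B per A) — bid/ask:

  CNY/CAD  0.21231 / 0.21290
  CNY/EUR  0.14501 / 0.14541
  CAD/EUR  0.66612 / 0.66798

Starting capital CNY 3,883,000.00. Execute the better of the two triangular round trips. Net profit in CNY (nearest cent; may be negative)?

Best loop CNY → EUR → CAD → CNY:
CNY 3,883,000.00 × 0.14501 (sell CNY at bid) = EUR 563,073.83
EUR 563,073.83 ÷ 0.66798 (buy CAD at ask) = CAD 842,950.13
CAD 842,950.13 ÷ 0.21290 (buy CNY at ask) = CNY 3,959,371.22

Net profit: CNY 76,371.22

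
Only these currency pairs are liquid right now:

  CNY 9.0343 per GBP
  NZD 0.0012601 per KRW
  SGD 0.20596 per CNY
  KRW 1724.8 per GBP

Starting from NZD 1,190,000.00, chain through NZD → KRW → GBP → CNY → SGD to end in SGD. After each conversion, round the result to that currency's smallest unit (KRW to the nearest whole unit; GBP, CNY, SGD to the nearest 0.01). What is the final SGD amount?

NZD 1,190,000.00 ÷ 0.0012601 = KRW 944,369,494
KRW 944,369,494 ÷ 1724.8 = GBP 547,524.06
GBP 547,524.06 × 9.0343 = CNY 4,946,496.62
CNY 4,946,496.62 × 0.20596 = SGD 1,018,780.44

SGD 1,018,780.44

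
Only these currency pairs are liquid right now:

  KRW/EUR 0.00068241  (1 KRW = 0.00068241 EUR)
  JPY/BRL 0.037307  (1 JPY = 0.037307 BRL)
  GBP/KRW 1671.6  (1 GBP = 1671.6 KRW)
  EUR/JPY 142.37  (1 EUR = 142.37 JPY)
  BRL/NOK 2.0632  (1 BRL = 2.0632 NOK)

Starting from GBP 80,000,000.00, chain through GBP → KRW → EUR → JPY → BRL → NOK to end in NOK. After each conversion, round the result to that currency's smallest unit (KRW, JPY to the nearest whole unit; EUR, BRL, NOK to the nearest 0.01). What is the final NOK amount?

NOK 1,000,041,155.18

GBP 80,000,000.00 × 1671.6 = KRW 133,728,000,000
KRW 133,728,000,000 × 0.00068241 = EUR 91,257,324.48
EUR 91,257,324.48 × 142.37 = JPY 12,992,305,286
JPY 12,992,305,286 × 0.037307 = BRL 484,703,933.30
BRL 484,703,933.30 × 2.0632 = NOK 1,000,041,155.18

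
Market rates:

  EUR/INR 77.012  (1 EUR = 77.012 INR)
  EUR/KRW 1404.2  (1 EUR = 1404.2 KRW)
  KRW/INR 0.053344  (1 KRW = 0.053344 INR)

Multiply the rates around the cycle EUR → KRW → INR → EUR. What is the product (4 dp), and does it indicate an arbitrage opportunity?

0.9726 (arbitrage exists)

Around EUR → KRW → INR → EUR: 1 × 1404.2 × 0.053344 ÷ 77.012 = 0.972649
Product < 1; profitable direction is EUR → INR → KRW → EUR.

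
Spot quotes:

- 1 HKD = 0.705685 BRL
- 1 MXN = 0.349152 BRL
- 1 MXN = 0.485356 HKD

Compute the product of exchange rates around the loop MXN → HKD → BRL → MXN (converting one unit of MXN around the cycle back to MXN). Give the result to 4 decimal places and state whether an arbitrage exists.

0.9810 (arbitrage exists)

Around MXN → HKD → BRL → MXN: 1 × 0.485356 × 0.705685 ÷ 0.349152 = 0.980972
Product < 1; profitable direction is MXN → BRL → HKD → MXN.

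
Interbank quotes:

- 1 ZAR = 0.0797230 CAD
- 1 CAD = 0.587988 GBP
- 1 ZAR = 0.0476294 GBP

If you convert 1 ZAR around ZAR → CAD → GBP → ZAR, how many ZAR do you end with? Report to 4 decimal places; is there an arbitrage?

0.9842 (arbitrage exists)

Around ZAR → CAD → GBP → ZAR: 1 × 0.0797230 × 0.587988 ÷ 0.0476294 = 0.984186
Product < 1; profitable direction is ZAR → GBP → CAD → ZAR.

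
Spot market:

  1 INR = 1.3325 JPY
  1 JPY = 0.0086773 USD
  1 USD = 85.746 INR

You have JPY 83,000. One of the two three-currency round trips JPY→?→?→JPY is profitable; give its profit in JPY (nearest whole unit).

Profitable loop is JPY → INR → USD → JPY:
JPY 83,000 ÷ 1.3325 = INR 62,288.93
INR 62,288.93 ÷ 85.746 = USD 726.44
USD 726.44 ÷ 0.0086773 = JPY 83,717
Profit = JPY 83,717 − JPY 83,000

Profit: JPY 717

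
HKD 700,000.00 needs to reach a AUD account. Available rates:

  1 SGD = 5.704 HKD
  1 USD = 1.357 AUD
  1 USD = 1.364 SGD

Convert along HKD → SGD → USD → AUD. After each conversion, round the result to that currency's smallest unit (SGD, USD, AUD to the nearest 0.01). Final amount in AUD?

AUD 122,091.09

HKD 700,000.00 ÷ 5.704 = SGD 122,720.90
SGD 122,720.90 ÷ 1.364 = USD 89,971.33
USD 89,971.33 × 1.357 = AUD 122,091.09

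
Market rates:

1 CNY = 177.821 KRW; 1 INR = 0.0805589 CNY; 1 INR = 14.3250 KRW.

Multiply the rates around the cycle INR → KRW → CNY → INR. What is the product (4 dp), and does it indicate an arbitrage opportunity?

Around INR → KRW → CNY → INR: 1 × 14.3250 ÷ 177.821 ÷ 0.0805589 = 0.999996
Product ≈ 1 (deviation 0.000%, within rounding noise).

1.0000 (no arbitrage)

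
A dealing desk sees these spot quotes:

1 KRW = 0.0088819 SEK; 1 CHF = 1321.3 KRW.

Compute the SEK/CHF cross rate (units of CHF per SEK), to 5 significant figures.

SEK/CHF = 0.085210

1 SEK ÷ 0.0088819 = 112.589 KRW
112.589 KRW ÷ 1321.3 = 0.0852104 CHF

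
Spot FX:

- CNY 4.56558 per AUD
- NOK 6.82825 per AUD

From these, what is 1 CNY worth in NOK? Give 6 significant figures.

CNY/NOK = 1.49559

1 CNY ÷ 4.56558 = 0.21903 AUD
0.21903 AUD × 6.82825 = 1.49559 NOK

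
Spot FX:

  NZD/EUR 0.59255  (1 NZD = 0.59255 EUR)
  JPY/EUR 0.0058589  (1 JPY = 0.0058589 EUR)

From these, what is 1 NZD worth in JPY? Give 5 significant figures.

1 NZD × 0.59255 = 0.59255 EUR
0.59255 EUR ÷ 0.0058589 = 101.137 JPY

NZD/JPY = 101.14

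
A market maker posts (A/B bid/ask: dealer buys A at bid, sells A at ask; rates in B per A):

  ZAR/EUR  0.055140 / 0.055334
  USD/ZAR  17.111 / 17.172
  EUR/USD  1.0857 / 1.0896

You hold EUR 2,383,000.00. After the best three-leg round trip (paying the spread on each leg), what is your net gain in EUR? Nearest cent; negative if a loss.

Best loop EUR → USD → ZAR → EUR:
EUR 2,383,000.00 × 1.0857 (sell EUR at bid) = USD 2,587,223.10
USD 2,587,223.10 × 17.111 (sell USD at bid) = ZAR 44,269,974.46
ZAR 44,269,974.46 × 0.055140 (sell ZAR at bid) = EUR 2,441,046.39

Net profit: EUR 58,046.39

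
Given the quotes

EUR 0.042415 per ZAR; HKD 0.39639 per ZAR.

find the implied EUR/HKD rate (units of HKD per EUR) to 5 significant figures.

EUR/HKD = 9.3455

1 EUR ÷ 0.042415 = 23.5766 ZAR
23.5766 ZAR × 0.39639 = 9.34551 HKD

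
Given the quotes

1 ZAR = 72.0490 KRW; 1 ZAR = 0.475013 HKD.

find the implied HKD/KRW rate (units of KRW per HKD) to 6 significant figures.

1 HKD ÷ 0.475013 = 2.10521 ZAR
2.10521 ZAR × 72.0490 = 151.678 KRW

HKD/KRW = 151.678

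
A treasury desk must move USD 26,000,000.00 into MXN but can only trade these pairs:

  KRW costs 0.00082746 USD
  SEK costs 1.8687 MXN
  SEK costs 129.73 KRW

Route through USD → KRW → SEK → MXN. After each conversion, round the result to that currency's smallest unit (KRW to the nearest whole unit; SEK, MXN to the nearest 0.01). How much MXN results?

MXN 452,611,418.98

USD 26,000,000.00 ÷ 0.00082746 = KRW 31,421,458,439
KRW 31,421,458,439 ÷ 129.73 = SEK 242,206,570.87
SEK 242,206,570.87 × 1.8687 = MXN 452,611,418.98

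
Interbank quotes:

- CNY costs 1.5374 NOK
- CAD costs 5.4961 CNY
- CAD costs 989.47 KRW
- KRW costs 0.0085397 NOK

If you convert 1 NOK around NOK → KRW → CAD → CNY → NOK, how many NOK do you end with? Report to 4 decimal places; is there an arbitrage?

Around NOK → KRW → CAD → CNY → NOK: 1 ÷ 0.0085397 ÷ 989.47 × 5.4961 × 1.5374 = 0.999991
Product ≈ 1 (deviation 0.001%, within rounding noise).

1.0000 (no arbitrage)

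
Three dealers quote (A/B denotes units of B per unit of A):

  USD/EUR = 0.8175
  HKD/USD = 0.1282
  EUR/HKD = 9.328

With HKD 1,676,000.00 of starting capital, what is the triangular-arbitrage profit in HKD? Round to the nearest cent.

Profitable loop is HKD → EUR → USD → HKD:
HKD 1,676,000.00 ÷ 9.328 = EUR 179,674.10
EUR 179,674.10 ÷ 0.8175 = USD 219,784.83
USD 219,784.83 ÷ 0.1282 = HKD 1,714,390.26
Profit = HKD 1,714,390.26 − HKD 1,676,000.00

Profit: HKD 38,390.26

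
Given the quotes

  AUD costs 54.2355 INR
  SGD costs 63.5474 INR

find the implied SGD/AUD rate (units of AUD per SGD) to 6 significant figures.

SGD/AUD = 1.17169

1 SGD × 63.5474 = 63.5474 INR
63.5474 INR ÷ 54.2355 = 1.17169 AUD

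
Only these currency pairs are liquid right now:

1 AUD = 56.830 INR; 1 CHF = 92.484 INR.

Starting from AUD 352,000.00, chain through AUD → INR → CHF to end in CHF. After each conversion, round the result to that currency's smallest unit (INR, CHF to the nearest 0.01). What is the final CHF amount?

CHF 216,298.60

AUD 352,000.00 × 56.830 = INR 20,004,160.00
INR 20,004,160.00 ÷ 92.484 = CHF 216,298.60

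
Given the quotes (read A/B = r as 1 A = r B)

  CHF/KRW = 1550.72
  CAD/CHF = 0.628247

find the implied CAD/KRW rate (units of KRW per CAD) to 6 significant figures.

1 CAD × 0.628247 = 0.628247 CHF
0.628247 CHF × 1550.72 = 974.235 KRW

CAD/KRW = 974.235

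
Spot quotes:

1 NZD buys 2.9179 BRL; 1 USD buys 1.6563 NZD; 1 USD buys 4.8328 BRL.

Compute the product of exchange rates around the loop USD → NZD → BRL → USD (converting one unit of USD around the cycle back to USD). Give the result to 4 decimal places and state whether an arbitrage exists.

Around USD → NZD → BRL → USD: 1 × 1.6563 × 2.9179 ÷ 4.8328 = 1.000024
Product ≈ 1 (deviation 0.002%, within rounding noise).

1.0000 (no arbitrage)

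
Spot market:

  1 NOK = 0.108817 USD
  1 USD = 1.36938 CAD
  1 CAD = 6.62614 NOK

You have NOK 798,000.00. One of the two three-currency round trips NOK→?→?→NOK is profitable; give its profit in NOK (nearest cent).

Profit: NOK 10,205.04

Profitable loop is NOK → CAD → USD → NOK:
NOK 798,000.00 ÷ 6.62614 = CAD 120,432.11
CAD 120,432.11 ÷ 1.36938 = USD 87,946.45
USD 87,946.45 ÷ 0.108817 = NOK 808,205.04
Profit = NOK 808,205.04 − NOK 798,000.00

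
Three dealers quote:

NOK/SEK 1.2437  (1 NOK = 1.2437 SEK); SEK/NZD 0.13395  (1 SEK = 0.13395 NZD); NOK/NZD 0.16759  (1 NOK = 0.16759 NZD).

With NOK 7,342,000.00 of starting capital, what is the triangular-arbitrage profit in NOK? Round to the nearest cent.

Profitable loop is NOK → NZD → SEK → NOK:
NOK 7,342,000.00 × 0.16759 = NZD 1,230,445.78
NZD 1,230,445.78 ÷ 0.13395 = SEK 9,185,858.75
SEK 9,185,858.75 ÷ 1.2437 = NOK 7,385,912.00
Profit = NOK 7,385,912.00 − NOK 7,342,000.00

Profit: NOK 43,912.00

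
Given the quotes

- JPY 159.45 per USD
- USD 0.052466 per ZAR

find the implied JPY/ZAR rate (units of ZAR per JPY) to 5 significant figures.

1 JPY ÷ 159.45 = 0.00627156 USD
0.00627156 USD ÷ 0.052466 = 0.119536 ZAR

JPY/ZAR = 0.11954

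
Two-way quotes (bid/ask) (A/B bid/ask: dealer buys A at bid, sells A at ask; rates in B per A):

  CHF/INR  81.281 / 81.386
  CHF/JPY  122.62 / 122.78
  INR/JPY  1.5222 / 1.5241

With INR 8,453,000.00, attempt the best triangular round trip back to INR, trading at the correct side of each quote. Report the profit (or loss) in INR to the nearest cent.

Best loop INR → JPY → CHF → INR:
INR 8,453,000.00 × 1.5222 (sell INR at bid) = JPY 12,867,157
JPY 12,867,157 ÷ 122.78 (buy CHF at ask) = CHF 104,798.47
CHF 104,798.47 × 81.281 (sell CHF at bid) = INR 8,518,124.74

Net profit: INR 65,124.74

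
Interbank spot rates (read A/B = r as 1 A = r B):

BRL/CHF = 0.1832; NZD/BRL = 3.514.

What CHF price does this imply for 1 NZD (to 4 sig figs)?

1 NZD × 3.514 = 3.514 BRL
3.514 BRL × 0.1832 = 0.643765 CHF

NZD/CHF = 0.6438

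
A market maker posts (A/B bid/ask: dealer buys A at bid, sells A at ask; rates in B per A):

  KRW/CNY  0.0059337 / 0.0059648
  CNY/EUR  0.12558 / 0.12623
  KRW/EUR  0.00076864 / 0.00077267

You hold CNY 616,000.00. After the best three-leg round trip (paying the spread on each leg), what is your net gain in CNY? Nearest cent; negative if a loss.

Net profit: CNY 12,847.34

Best loop CNY → KRW → EUR → CNY:
CNY 616,000.00 ÷ 0.0059648 (buy KRW at ask) = KRW 103,272,532
KRW 103,272,532 × 0.00076864 (sell KRW at bid) = EUR 79,379.40
EUR 79,379.40 ÷ 0.12623 (buy CNY at ask) = CNY 628,847.34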